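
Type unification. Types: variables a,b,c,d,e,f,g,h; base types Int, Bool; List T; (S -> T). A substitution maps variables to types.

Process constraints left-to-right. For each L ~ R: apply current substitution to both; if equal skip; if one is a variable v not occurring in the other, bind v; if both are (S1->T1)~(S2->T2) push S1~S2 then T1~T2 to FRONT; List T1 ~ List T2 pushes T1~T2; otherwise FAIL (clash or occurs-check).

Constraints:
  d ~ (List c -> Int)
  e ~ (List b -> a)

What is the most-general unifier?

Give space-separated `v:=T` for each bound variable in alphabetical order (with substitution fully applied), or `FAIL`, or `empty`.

step 1: unify d ~ (List c -> Int)  [subst: {-} | 1 pending]
  bind d := (List c -> Int)
step 2: unify e ~ (List b -> a)  [subst: {d:=(List c -> Int)} | 0 pending]
  bind e := (List b -> a)

Answer: d:=(List c -> Int) e:=(List b -> a)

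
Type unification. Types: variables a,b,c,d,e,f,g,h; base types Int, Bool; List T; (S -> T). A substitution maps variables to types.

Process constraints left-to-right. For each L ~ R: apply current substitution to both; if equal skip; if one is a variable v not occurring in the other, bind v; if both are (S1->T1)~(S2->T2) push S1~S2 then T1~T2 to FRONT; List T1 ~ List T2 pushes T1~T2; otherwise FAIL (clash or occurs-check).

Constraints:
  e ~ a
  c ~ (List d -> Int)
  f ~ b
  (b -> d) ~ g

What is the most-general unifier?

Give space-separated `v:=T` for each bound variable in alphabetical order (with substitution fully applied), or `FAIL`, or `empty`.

step 1: unify e ~ a  [subst: {-} | 3 pending]
  bind e := a
step 2: unify c ~ (List d -> Int)  [subst: {e:=a} | 2 pending]
  bind c := (List d -> Int)
step 3: unify f ~ b  [subst: {e:=a, c:=(List d -> Int)} | 1 pending]
  bind f := b
step 4: unify (b -> d) ~ g  [subst: {e:=a, c:=(List d -> Int), f:=b} | 0 pending]
  bind g := (b -> d)

Answer: c:=(List d -> Int) e:=a f:=b g:=(b -> d)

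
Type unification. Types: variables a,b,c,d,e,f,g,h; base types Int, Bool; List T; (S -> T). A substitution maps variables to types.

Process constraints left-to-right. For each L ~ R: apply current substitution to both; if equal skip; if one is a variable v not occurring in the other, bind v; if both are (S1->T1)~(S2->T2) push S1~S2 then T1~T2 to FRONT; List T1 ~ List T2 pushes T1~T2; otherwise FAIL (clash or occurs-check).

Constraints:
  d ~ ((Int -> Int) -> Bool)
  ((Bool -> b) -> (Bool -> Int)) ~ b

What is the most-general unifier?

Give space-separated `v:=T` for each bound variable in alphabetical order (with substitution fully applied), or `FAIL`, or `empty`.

step 1: unify d ~ ((Int -> Int) -> Bool)  [subst: {-} | 1 pending]
  bind d := ((Int -> Int) -> Bool)
step 2: unify ((Bool -> b) -> (Bool -> Int)) ~ b  [subst: {d:=((Int -> Int) -> Bool)} | 0 pending]
  occurs-check fail

Answer: FAIL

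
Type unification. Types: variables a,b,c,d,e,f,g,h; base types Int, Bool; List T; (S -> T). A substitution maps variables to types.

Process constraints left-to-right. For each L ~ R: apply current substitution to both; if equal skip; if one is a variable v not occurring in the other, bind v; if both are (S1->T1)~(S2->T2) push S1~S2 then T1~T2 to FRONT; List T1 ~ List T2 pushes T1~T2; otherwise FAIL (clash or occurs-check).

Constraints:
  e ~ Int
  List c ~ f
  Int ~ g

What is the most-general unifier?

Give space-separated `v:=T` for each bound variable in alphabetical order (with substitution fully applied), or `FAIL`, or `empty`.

Answer: e:=Int f:=List c g:=Int

Derivation:
step 1: unify e ~ Int  [subst: {-} | 2 pending]
  bind e := Int
step 2: unify List c ~ f  [subst: {e:=Int} | 1 pending]
  bind f := List c
step 3: unify Int ~ g  [subst: {e:=Int, f:=List c} | 0 pending]
  bind g := Int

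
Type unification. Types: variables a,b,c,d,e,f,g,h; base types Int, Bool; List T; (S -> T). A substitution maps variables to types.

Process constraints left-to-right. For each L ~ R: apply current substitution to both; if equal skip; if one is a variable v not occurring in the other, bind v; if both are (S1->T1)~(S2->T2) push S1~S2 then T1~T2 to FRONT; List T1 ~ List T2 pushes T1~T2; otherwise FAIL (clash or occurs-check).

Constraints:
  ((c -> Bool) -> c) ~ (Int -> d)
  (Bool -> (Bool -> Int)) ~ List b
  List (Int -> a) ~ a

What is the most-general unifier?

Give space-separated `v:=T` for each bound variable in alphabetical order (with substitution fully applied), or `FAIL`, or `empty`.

step 1: unify ((c -> Bool) -> c) ~ (Int -> d)  [subst: {-} | 2 pending]
  -> decompose arrow: push (c -> Bool)~Int, c~d
step 2: unify (c -> Bool) ~ Int  [subst: {-} | 3 pending]
  clash: (c -> Bool) vs Int

Answer: FAIL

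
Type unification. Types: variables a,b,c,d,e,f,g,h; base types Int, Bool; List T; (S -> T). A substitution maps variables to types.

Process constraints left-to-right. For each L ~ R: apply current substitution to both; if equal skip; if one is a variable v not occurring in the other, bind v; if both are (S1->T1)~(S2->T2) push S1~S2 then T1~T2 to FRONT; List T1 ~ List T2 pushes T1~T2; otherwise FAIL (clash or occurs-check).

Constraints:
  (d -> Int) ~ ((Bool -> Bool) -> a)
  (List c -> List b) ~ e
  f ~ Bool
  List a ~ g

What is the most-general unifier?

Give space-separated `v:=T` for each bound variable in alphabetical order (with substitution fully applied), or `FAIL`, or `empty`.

step 1: unify (d -> Int) ~ ((Bool -> Bool) -> a)  [subst: {-} | 3 pending]
  -> decompose arrow: push d~(Bool -> Bool), Int~a
step 2: unify d ~ (Bool -> Bool)  [subst: {-} | 4 pending]
  bind d := (Bool -> Bool)
step 3: unify Int ~ a  [subst: {d:=(Bool -> Bool)} | 3 pending]
  bind a := Int
step 4: unify (List c -> List b) ~ e  [subst: {d:=(Bool -> Bool), a:=Int} | 2 pending]
  bind e := (List c -> List b)
step 5: unify f ~ Bool  [subst: {d:=(Bool -> Bool), a:=Int, e:=(List c -> List b)} | 1 pending]
  bind f := Bool
step 6: unify List Int ~ g  [subst: {d:=(Bool -> Bool), a:=Int, e:=(List c -> List b), f:=Bool} | 0 pending]
  bind g := List Int

Answer: a:=Int d:=(Bool -> Bool) e:=(List c -> List b) f:=Bool g:=List Int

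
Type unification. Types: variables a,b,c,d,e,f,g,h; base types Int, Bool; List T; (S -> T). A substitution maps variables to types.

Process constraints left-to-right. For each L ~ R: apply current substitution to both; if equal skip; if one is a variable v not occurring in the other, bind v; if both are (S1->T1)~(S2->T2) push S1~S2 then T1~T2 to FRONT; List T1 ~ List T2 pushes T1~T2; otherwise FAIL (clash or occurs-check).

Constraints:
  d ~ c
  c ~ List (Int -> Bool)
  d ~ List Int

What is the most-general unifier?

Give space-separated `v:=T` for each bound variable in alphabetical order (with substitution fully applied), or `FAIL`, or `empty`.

Answer: FAIL

Derivation:
step 1: unify d ~ c  [subst: {-} | 2 pending]
  bind d := c
step 2: unify c ~ List (Int -> Bool)  [subst: {d:=c} | 1 pending]
  bind c := List (Int -> Bool)
step 3: unify List (Int -> Bool) ~ List Int  [subst: {d:=c, c:=List (Int -> Bool)} | 0 pending]
  -> decompose List: push (Int -> Bool)~Int
step 4: unify (Int -> Bool) ~ Int  [subst: {d:=c, c:=List (Int -> Bool)} | 0 pending]
  clash: (Int -> Bool) vs Int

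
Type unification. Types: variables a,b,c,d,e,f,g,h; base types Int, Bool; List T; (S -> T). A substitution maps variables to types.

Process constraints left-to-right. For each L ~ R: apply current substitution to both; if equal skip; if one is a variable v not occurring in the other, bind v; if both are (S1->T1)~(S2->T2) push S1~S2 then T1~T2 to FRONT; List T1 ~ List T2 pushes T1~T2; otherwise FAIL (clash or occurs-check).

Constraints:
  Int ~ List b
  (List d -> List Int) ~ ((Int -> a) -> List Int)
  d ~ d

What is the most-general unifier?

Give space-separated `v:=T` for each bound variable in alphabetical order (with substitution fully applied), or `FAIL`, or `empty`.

step 1: unify Int ~ List b  [subst: {-} | 2 pending]
  clash: Int vs List b

Answer: FAIL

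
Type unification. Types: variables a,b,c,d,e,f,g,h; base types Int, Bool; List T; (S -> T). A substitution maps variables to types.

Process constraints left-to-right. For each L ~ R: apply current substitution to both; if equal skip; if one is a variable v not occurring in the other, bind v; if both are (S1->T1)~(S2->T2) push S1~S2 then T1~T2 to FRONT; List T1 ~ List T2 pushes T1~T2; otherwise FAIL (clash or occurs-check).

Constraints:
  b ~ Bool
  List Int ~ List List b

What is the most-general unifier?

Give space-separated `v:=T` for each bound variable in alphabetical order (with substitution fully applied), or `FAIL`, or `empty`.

Answer: FAIL

Derivation:
step 1: unify b ~ Bool  [subst: {-} | 1 pending]
  bind b := Bool
step 2: unify List Int ~ List List Bool  [subst: {b:=Bool} | 0 pending]
  -> decompose List: push Int~List Bool
step 3: unify Int ~ List Bool  [subst: {b:=Bool} | 0 pending]
  clash: Int vs List Bool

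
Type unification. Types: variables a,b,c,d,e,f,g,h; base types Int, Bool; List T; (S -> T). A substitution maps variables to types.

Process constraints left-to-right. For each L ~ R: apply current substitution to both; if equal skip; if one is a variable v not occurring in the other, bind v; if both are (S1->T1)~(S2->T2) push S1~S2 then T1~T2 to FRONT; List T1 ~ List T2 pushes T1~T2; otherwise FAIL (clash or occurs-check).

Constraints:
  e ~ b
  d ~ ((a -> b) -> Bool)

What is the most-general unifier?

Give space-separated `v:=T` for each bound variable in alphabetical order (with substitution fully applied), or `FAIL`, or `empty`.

Answer: d:=((a -> b) -> Bool) e:=b

Derivation:
step 1: unify e ~ b  [subst: {-} | 1 pending]
  bind e := b
step 2: unify d ~ ((a -> b) -> Bool)  [subst: {e:=b} | 0 pending]
  bind d := ((a -> b) -> Bool)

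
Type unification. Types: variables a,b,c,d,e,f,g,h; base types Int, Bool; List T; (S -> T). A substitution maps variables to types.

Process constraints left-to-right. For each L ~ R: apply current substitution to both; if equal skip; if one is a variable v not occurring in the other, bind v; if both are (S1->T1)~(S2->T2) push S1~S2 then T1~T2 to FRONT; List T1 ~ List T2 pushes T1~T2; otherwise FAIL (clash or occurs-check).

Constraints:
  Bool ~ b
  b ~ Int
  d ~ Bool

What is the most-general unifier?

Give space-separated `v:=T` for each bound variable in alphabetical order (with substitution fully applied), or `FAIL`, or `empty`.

Answer: FAIL

Derivation:
step 1: unify Bool ~ b  [subst: {-} | 2 pending]
  bind b := Bool
step 2: unify Bool ~ Int  [subst: {b:=Bool} | 1 pending]
  clash: Bool vs Int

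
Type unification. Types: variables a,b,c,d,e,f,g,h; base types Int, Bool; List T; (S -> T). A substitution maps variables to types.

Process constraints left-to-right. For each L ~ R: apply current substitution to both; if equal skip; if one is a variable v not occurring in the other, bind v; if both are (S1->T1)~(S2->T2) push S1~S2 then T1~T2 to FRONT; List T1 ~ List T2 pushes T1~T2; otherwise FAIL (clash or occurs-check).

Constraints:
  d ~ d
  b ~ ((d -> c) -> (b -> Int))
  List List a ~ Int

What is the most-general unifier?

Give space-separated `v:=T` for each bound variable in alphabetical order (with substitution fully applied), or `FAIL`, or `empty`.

step 1: unify d ~ d  [subst: {-} | 2 pending]
  -> identical, skip
step 2: unify b ~ ((d -> c) -> (b -> Int))  [subst: {-} | 1 pending]
  occurs-check fail: b in ((d -> c) -> (b -> Int))

Answer: FAIL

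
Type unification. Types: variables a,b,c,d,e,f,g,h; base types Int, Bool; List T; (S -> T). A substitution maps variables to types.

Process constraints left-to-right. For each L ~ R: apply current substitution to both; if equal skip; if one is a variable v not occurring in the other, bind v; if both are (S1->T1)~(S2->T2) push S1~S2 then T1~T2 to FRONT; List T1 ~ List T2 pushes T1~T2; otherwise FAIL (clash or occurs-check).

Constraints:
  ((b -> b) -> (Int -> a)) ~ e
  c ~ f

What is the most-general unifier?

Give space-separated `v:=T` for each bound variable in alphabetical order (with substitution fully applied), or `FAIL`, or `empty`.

Answer: c:=f e:=((b -> b) -> (Int -> a))

Derivation:
step 1: unify ((b -> b) -> (Int -> a)) ~ e  [subst: {-} | 1 pending]
  bind e := ((b -> b) -> (Int -> a))
step 2: unify c ~ f  [subst: {e:=((b -> b) -> (Int -> a))} | 0 pending]
  bind c := f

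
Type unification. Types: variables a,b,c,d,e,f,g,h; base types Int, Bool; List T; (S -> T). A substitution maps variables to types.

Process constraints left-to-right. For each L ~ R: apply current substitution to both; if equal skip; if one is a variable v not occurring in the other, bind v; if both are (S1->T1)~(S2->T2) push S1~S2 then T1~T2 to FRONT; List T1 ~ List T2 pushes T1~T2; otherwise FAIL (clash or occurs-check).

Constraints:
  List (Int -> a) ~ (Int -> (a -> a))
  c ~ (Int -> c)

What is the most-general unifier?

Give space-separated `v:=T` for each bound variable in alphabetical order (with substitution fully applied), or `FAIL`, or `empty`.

step 1: unify List (Int -> a) ~ (Int -> (a -> a))  [subst: {-} | 1 pending]
  clash: List (Int -> a) vs (Int -> (a -> a))

Answer: FAIL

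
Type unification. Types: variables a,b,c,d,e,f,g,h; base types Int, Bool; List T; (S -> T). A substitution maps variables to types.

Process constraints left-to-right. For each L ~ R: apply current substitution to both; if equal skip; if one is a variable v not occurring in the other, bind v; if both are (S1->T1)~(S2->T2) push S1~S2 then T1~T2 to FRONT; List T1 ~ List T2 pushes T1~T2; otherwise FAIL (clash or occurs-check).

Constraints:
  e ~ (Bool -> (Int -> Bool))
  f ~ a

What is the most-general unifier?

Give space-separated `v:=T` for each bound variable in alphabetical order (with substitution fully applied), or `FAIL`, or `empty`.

step 1: unify e ~ (Bool -> (Int -> Bool))  [subst: {-} | 1 pending]
  bind e := (Bool -> (Int -> Bool))
step 2: unify f ~ a  [subst: {e:=(Bool -> (Int -> Bool))} | 0 pending]
  bind f := a

Answer: e:=(Bool -> (Int -> Bool)) f:=a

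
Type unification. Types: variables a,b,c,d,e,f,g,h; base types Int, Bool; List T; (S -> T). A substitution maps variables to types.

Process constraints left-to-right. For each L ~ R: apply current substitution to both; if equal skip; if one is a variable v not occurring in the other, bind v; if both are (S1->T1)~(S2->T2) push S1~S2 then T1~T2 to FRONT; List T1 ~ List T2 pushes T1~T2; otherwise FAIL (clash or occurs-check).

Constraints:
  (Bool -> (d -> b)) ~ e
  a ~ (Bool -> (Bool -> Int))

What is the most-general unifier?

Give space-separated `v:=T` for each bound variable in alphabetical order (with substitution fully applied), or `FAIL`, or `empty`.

Answer: a:=(Bool -> (Bool -> Int)) e:=(Bool -> (d -> b))

Derivation:
step 1: unify (Bool -> (d -> b)) ~ e  [subst: {-} | 1 pending]
  bind e := (Bool -> (d -> b))
step 2: unify a ~ (Bool -> (Bool -> Int))  [subst: {e:=(Bool -> (d -> b))} | 0 pending]
  bind a := (Bool -> (Bool -> Int))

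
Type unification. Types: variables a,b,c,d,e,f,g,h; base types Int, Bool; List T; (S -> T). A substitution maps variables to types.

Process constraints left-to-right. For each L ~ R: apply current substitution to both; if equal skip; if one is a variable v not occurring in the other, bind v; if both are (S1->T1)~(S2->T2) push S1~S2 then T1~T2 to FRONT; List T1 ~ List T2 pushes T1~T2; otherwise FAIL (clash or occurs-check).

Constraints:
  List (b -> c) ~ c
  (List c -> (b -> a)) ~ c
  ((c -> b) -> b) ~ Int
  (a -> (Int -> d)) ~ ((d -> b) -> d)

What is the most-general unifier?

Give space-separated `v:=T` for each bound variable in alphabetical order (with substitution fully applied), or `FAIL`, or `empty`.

Answer: FAIL

Derivation:
step 1: unify List (b -> c) ~ c  [subst: {-} | 3 pending]
  occurs-check fail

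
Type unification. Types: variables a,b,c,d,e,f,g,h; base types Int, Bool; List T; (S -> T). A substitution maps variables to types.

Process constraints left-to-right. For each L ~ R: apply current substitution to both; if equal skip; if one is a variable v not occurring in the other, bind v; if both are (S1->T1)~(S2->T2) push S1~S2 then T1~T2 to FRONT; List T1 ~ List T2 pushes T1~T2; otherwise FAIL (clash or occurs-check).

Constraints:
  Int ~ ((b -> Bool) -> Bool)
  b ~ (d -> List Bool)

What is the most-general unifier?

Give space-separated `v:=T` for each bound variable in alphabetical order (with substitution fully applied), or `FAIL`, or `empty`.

step 1: unify Int ~ ((b -> Bool) -> Bool)  [subst: {-} | 1 pending]
  clash: Int vs ((b -> Bool) -> Bool)

Answer: FAIL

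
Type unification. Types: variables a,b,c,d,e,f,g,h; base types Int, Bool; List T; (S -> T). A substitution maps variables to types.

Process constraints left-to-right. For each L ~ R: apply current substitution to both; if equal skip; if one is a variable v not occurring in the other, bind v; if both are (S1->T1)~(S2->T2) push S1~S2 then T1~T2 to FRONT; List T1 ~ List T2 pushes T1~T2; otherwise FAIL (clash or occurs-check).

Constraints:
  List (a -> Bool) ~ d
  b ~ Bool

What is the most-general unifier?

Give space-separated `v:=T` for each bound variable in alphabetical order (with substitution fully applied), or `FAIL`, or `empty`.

Answer: b:=Bool d:=List (a -> Bool)

Derivation:
step 1: unify List (a -> Bool) ~ d  [subst: {-} | 1 pending]
  bind d := List (a -> Bool)
step 2: unify b ~ Bool  [subst: {d:=List (a -> Bool)} | 0 pending]
  bind b := Bool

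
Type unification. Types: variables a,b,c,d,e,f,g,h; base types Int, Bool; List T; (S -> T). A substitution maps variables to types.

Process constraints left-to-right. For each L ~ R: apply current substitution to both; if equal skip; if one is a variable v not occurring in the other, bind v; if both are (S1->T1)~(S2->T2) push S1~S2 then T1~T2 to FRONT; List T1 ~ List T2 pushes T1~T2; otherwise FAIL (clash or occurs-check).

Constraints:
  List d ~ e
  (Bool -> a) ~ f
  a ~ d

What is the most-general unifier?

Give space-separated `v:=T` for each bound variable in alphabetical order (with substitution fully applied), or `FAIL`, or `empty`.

step 1: unify List d ~ e  [subst: {-} | 2 pending]
  bind e := List d
step 2: unify (Bool -> a) ~ f  [subst: {e:=List d} | 1 pending]
  bind f := (Bool -> a)
step 3: unify a ~ d  [subst: {e:=List d, f:=(Bool -> a)} | 0 pending]
  bind a := d

Answer: a:=d e:=List d f:=(Bool -> d)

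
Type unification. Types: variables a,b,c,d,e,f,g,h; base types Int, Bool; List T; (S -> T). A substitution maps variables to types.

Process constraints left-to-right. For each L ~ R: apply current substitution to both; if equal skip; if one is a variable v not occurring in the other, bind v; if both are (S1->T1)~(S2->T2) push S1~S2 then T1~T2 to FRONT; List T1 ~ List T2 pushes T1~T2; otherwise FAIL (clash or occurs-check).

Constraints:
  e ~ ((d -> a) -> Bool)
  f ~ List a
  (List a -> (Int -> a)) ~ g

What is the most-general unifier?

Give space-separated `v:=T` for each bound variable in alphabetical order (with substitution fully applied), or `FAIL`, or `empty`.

Answer: e:=((d -> a) -> Bool) f:=List a g:=(List a -> (Int -> a))

Derivation:
step 1: unify e ~ ((d -> a) -> Bool)  [subst: {-} | 2 pending]
  bind e := ((d -> a) -> Bool)
step 2: unify f ~ List a  [subst: {e:=((d -> a) -> Bool)} | 1 pending]
  bind f := List a
step 3: unify (List a -> (Int -> a)) ~ g  [subst: {e:=((d -> a) -> Bool), f:=List a} | 0 pending]
  bind g := (List a -> (Int -> a))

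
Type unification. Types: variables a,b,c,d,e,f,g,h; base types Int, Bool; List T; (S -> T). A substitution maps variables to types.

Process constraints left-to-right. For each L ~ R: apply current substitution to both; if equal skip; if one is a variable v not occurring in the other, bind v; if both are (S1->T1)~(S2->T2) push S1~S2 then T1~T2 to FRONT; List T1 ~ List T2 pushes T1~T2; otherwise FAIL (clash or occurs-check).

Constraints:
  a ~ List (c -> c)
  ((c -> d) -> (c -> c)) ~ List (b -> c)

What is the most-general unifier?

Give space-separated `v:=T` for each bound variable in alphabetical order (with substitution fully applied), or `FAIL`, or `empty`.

Answer: FAIL

Derivation:
step 1: unify a ~ List (c -> c)  [subst: {-} | 1 pending]
  bind a := List (c -> c)
step 2: unify ((c -> d) -> (c -> c)) ~ List (b -> c)  [subst: {a:=List (c -> c)} | 0 pending]
  clash: ((c -> d) -> (c -> c)) vs List (b -> c)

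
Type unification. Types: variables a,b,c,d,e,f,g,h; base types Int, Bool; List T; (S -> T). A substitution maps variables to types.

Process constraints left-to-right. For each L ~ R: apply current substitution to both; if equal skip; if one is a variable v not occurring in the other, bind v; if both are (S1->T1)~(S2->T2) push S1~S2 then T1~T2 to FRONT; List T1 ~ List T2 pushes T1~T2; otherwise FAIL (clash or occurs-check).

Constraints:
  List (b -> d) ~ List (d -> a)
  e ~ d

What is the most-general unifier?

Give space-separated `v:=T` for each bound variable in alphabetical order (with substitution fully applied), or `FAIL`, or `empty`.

step 1: unify List (b -> d) ~ List (d -> a)  [subst: {-} | 1 pending]
  -> decompose List: push (b -> d)~(d -> a)
step 2: unify (b -> d) ~ (d -> a)  [subst: {-} | 1 pending]
  -> decompose arrow: push b~d, d~a
step 3: unify b ~ d  [subst: {-} | 2 pending]
  bind b := d
step 4: unify d ~ a  [subst: {b:=d} | 1 pending]
  bind d := a
step 5: unify e ~ a  [subst: {b:=d, d:=a} | 0 pending]
  bind e := a

Answer: b:=a d:=a e:=a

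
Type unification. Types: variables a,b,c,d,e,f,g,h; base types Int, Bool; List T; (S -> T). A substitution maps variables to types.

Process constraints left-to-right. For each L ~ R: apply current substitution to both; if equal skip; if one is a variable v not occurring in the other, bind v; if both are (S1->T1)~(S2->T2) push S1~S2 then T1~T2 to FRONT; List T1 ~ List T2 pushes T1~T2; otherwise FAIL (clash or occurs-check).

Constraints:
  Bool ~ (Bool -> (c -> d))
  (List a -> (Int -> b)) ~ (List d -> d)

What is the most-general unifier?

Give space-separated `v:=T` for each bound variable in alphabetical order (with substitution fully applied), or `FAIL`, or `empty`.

step 1: unify Bool ~ (Bool -> (c -> d))  [subst: {-} | 1 pending]
  clash: Bool vs (Bool -> (c -> d))

Answer: FAIL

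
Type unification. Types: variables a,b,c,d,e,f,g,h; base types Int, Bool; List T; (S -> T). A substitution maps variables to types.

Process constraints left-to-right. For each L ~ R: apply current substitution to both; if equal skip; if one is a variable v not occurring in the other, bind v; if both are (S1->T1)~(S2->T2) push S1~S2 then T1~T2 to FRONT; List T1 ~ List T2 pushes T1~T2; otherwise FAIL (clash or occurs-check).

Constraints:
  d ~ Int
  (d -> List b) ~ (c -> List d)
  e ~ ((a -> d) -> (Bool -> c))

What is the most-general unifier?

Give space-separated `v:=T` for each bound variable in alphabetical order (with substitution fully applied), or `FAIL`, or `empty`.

step 1: unify d ~ Int  [subst: {-} | 2 pending]
  bind d := Int
step 2: unify (Int -> List b) ~ (c -> List Int)  [subst: {d:=Int} | 1 pending]
  -> decompose arrow: push Int~c, List b~List Int
step 3: unify Int ~ c  [subst: {d:=Int} | 2 pending]
  bind c := Int
step 4: unify List b ~ List Int  [subst: {d:=Int, c:=Int} | 1 pending]
  -> decompose List: push b~Int
step 5: unify b ~ Int  [subst: {d:=Int, c:=Int} | 1 pending]
  bind b := Int
step 6: unify e ~ ((a -> Int) -> (Bool -> Int))  [subst: {d:=Int, c:=Int, b:=Int} | 0 pending]
  bind e := ((a -> Int) -> (Bool -> Int))

Answer: b:=Int c:=Int d:=Int e:=((a -> Int) -> (Bool -> Int))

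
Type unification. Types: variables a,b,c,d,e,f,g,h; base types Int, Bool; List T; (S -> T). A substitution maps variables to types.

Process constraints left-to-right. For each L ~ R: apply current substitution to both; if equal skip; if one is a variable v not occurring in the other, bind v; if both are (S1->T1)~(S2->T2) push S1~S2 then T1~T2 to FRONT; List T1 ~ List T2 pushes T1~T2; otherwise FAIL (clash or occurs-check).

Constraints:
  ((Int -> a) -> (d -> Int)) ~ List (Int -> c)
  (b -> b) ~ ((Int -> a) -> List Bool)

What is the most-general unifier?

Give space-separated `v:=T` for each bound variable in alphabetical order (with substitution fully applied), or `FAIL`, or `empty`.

step 1: unify ((Int -> a) -> (d -> Int)) ~ List (Int -> c)  [subst: {-} | 1 pending]
  clash: ((Int -> a) -> (d -> Int)) vs List (Int -> c)

Answer: FAIL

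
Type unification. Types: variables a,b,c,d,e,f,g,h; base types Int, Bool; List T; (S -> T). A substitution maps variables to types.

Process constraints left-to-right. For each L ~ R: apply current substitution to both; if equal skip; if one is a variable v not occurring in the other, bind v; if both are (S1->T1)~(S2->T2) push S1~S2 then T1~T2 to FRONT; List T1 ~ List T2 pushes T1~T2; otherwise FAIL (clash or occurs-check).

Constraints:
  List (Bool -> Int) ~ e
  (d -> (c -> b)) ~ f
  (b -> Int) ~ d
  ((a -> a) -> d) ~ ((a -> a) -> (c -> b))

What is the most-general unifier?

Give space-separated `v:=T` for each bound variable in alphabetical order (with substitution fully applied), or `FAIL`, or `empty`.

Answer: b:=Int c:=Int d:=(Int -> Int) e:=List (Bool -> Int) f:=((Int -> Int) -> (Int -> Int))

Derivation:
step 1: unify List (Bool -> Int) ~ e  [subst: {-} | 3 pending]
  bind e := List (Bool -> Int)
step 2: unify (d -> (c -> b)) ~ f  [subst: {e:=List (Bool -> Int)} | 2 pending]
  bind f := (d -> (c -> b))
step 3: unify (b -> Int) ~ d  [subst: {e:=List (Bool -> Int), f:=(d -> (c -> b))} | 1 pending]
  bind d := (b -> Int)
step 4: unify ((a -> a) -> (b -> Int)) ~ ((a -> a) -> (c -> b))  [subst: {e:=List (Bool -> Int), f:=(d -> (c -> b)), d:=(b -> Int)} | 0 pending]
  -> decompose arrow: push (a -> a)~(a -> a), (b -> Int)~(c -> b)
step 5: unify (a -> a) ~ (a -> a)  [subst: {e:=List (Bool -> Int), f:=(d -> (c -> b)), d:=(b -> Int)} | 1 pending]
  -> identical, skip
step 6: unify (b -> Int) ~ (c -> b)  [subst: {e:=List (Bool -> Int), f:=(d -> (c -> b)), d:=(b -> Int)} | 0 pending]
  -> decompose arrow: push b~c, Int~b
step 7: unify b ~ c  [subst: {e:=List (Bool -> Int), f:=(d -> (c -> b)), d:=(b -> Int)} | 1 pending]
  bind b := c
step 8: unify Int ~ c  [subst: {e:=List (Bool -> Int), f:=(d -> (c -> b)), d:=(b -> Int), b:=c} | 0 pending]
  bind c := Int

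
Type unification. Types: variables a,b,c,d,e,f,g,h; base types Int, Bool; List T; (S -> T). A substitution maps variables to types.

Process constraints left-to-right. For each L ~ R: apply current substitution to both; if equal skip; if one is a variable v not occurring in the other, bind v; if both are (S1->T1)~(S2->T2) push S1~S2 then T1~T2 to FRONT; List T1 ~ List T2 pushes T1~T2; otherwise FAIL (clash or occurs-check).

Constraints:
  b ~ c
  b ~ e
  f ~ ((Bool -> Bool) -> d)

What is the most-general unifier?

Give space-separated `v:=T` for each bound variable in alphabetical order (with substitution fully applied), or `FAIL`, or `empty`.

Answer: b:=e c:=e f:=((Bool -> Bool) -> d)

Derivation:
step 1: unify b ~ c  [subst: {-} | 2 pending]
  bind b := c
step 2: unify c ~ e  [subst: {b:=c} | 1 pending]
  bind c := e
step 3: unify f ~ ((Bool -> Bool) -> d)  [subst: {b:=c, c:=e} | 0 pending]
  bind f := ((Bool -> Bool) -> d)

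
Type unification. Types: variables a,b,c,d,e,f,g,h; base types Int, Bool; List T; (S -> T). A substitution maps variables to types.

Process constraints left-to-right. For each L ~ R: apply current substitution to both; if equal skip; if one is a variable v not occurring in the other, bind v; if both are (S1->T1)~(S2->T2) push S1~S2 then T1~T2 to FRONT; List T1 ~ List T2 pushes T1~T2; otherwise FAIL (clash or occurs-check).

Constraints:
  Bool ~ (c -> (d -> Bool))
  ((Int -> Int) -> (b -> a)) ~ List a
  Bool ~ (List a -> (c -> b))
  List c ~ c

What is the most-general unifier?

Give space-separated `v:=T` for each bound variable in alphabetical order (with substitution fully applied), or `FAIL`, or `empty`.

Answer: FAIL

Derivation:
step 1: unify Bool ~ (c -> (d -> Bool))  [subst: {-} | 3 pending]
  clash: Bool vs (c -> (d -> Bool))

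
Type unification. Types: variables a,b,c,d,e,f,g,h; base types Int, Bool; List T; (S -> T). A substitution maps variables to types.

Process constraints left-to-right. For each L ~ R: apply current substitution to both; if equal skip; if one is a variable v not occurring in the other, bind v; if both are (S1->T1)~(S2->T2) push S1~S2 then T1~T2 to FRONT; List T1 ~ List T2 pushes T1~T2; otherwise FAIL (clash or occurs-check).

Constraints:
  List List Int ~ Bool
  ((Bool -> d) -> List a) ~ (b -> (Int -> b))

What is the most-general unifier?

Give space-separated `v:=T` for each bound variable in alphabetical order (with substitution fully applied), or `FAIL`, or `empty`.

Answer: FAIL

Derivation:
step 1: unify List List Int ~ Bool  [subst: {-} | 1 pending]
  clash: List List Int vs Bool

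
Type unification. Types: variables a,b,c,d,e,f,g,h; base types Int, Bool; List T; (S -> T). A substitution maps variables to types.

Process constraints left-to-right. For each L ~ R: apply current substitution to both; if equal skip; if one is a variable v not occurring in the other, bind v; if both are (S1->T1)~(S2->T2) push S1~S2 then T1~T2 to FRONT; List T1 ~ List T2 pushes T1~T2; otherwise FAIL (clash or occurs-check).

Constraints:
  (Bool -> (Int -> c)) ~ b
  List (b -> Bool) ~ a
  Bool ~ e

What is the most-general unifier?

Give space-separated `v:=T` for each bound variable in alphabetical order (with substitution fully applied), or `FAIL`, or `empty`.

Answer: a:=List ((Bool -> (Int -> c)) -> Bool) b:=(Bool -> (Int -> c)) e:=Bool

Derivation:
step 1: unify (Bool -> (Int -> c)) ~ b  [subst: {-} | 2 pending]
  bind b := (Bool -> (Int -> c))
step 2: unify List ((Bool -> (Int -> c)) -> Bool) ~ a  [subst: {b:=(Bool -> (Int -> c))} | 1 pending]
  bind a := List ((Bool -> (Int -> c)) -> Bool)
step 3: unify Bool ~ e  [subst: {b:=(Bool -> (Int -> c)), a:=List ((Bool -> (Int -> c)) -> Bool)} | 0 pending]
  bind e := Bool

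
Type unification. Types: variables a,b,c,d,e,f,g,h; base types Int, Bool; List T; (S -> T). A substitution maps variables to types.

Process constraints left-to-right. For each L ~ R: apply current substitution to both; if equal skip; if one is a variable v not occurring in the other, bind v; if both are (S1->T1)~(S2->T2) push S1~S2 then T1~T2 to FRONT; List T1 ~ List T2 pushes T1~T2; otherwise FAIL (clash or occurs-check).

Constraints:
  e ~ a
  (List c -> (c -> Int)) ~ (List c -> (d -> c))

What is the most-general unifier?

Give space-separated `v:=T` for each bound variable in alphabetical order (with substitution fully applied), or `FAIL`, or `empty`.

step 1: unify e ~ a  [subst: {-} | 1 pending]
  bind e := a
step 2: unify (List c -> (c -> Int)) ~ (List c -> (d -> c))  [subst: {e:=a} | 0 pending]
  -> decompose arrow: push List c~List c, (c -> Int)~(d -> c)
step 3: unify List c ~ List c  [subst: {e:=a} | 1 pending]
  -> identical, skip
step 4: unify (c -> Int) ~ (d -> c)  [subst: {e:=a} | 0 pending]
  -> decompose arrow: push c~d, Int~c
step 5: unify c ~ d  [subst: {e:=a} | 1 pending]
  bind c := d
step 6: unify Int ~ d  [subst: {e:=a, c:=d} | 0 pending]
  bind d := Int

Answer: c:=Int d:=Int e:=a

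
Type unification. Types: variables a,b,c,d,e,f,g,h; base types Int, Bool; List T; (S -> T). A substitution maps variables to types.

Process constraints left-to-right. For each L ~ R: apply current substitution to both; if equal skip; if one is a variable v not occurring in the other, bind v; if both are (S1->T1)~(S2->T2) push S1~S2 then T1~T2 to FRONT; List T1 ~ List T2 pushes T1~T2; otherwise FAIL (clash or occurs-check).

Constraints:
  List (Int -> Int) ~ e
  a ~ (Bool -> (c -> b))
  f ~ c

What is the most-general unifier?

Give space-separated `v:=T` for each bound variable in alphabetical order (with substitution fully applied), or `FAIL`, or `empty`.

Answer: a:=(Bool -> (c -> b)) e:=List (Int -> Int) f:=c

Derivation:
step 1: unify List (Int -> Int) ~ e  [subst: {-} | 2 pending]
  bind e := List (Int -> Int)
step 2: unify a ~ (Bool -> (c -> b))  [subst: {e:=List (Int -> Int)} | 1 pending]
  bind a := (Bool -> (c -> b))
step 3: unify f ~ c  [subst: {e:=List (Int -> Int), a:=(Bool -> (c -> b))} | 0 pending]
  bind f := c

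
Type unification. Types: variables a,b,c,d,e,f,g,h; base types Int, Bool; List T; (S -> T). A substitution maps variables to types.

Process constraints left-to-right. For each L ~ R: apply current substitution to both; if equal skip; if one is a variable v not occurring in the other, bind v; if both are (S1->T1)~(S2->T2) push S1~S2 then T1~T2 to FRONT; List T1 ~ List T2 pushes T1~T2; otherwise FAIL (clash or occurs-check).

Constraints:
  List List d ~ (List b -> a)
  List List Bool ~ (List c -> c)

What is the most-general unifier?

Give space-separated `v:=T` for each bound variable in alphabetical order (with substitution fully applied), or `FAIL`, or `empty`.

step 1: unify List List d ~ (List b -> a)  [subst: {-} | 1 pending]
  clash: List List d vs (List b -> a)

Answer: FAIL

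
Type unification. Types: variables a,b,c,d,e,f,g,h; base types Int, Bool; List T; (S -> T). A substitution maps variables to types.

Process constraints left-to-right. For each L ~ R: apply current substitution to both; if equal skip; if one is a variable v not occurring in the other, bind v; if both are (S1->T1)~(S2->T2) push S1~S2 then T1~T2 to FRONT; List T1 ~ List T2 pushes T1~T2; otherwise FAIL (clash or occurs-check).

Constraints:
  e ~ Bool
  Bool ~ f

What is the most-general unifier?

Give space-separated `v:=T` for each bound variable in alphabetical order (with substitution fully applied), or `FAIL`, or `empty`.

step 1: unify e ~ Bool  [subst: {-} | 1 pending]
  bind e := Bool
step 2: unify Bool ~ f  [subst: {e:=Bool} | 0 pending]
  bind f := Bool

Answer: e:=Bool f:=Bool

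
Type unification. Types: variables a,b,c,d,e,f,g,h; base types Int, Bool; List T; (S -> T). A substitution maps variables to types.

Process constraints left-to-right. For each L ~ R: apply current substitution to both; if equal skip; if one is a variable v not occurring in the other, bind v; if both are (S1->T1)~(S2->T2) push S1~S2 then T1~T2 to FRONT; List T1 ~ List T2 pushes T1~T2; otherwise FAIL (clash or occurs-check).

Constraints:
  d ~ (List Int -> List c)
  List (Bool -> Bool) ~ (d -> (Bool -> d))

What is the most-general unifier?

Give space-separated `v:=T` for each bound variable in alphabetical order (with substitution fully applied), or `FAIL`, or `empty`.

step 1: unify d ~ (List Int -> List c)  [subst: {-} | 1 pending]
  bind d := (List Int -> List c)
step 2: unify List (Bool -> Bool) ~ ((List Int -> List c) -> (Bool -> (List Int -> List c)))  [subst: {d:=(List Int -> List c)} | 0 pending]
  clash: List (Bool -> Bool) vs ((List Int -> List c) -> (Bool -> (List Int -> List c)))

Answer: FAIL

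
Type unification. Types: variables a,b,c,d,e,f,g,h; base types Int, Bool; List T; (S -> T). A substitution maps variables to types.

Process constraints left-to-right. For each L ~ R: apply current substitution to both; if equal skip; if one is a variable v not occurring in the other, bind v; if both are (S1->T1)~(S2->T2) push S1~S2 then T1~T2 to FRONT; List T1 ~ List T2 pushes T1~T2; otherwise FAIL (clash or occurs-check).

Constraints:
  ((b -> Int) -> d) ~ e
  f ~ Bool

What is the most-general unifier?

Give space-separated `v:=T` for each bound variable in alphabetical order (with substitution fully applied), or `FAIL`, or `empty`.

Answer: e:=((b -> Int) -> d) f:=Bool

Derivation:
step 1: unify ((b -> Int) -> d) ~ e  [subst: {-} | 1 pending]
  bind e := ((b -> Int) -> d)
step 2: unify f ~ Bool  [subst: {e:=((b -> Int) -> d)} | 0 pending]
  bind f := Bool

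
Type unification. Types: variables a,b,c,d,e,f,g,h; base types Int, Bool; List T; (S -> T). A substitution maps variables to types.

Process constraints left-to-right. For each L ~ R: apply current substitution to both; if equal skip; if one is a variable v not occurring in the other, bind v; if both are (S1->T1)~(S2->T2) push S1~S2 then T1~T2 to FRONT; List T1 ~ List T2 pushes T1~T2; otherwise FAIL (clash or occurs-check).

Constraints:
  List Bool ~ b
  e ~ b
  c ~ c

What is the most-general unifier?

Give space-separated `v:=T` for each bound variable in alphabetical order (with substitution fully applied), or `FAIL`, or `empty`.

Answer: b:=List Bool e:=List Bool

Derivation:
step 1: unify List Bool ~ b  [subst: {-} | 2 pending]
  bind b := List Bool
step 2: unify e ~ List Bool  [subst: {b:=List Bool} | 1 pending]
  bind e := List Bool
step 3: unify c ~ c  [subst: {b:=List Bool, e:=List Bool} | 0 pending]
  -> identical, skip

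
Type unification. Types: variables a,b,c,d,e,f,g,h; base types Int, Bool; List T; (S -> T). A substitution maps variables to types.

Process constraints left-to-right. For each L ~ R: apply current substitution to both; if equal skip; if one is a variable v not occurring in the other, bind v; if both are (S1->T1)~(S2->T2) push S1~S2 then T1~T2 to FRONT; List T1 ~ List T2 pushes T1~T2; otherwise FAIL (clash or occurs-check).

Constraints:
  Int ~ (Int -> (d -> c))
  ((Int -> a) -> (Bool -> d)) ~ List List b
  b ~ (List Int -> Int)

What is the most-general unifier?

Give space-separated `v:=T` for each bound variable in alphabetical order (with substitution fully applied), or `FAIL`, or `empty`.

Answer: FAIL

Derivation:
step 1: unify Int ~ (Int -> (d -> c))  [subst: {-} | 2 pending]
  clash: Int vs (Int -> (d -> c))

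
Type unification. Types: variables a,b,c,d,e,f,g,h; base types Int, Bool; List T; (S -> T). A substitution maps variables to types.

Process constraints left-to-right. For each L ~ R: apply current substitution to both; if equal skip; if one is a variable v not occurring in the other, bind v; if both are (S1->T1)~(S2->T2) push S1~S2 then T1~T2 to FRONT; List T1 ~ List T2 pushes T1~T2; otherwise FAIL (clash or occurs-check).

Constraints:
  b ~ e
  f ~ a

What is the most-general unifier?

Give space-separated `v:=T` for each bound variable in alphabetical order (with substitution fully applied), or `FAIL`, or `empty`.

Answer: b:=e f:=a

Derivation:
step 1: unify b ~ e  [subst: {-} | 1 pending]
  bind b := e
step 2: unify f ~ a  [subst: {b:=e} | 0 pending]
  bind f := a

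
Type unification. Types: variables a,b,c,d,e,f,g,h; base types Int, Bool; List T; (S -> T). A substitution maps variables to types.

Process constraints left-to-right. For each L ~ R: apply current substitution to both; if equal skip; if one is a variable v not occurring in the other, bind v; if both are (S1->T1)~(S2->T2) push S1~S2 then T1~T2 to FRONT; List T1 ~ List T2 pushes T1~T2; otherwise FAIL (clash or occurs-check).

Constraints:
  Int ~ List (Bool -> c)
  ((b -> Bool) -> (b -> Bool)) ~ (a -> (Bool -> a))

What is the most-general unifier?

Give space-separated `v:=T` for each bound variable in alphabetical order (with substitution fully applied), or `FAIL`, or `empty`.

step 1: unify Int ~ List (Bool -> c)  [subst: {-} | 1 pending]
  clash: Int vs List (Bool -> c)

Answer: FAIL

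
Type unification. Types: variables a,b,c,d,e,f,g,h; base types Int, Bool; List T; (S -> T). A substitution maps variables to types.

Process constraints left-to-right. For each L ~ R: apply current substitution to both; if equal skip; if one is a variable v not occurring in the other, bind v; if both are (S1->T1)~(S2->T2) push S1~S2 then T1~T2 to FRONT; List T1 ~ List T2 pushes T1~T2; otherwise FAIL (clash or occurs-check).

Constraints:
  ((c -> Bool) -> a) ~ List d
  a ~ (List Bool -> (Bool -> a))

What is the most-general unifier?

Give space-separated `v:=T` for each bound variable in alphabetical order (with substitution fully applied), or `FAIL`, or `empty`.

Answer: FAIL

Derivation:
step 1: unify ((c -> Bool) -> a) ~ List d  [subst: {-} | 1 pending]
  clash: ((c -> Bool) -> a) vs List d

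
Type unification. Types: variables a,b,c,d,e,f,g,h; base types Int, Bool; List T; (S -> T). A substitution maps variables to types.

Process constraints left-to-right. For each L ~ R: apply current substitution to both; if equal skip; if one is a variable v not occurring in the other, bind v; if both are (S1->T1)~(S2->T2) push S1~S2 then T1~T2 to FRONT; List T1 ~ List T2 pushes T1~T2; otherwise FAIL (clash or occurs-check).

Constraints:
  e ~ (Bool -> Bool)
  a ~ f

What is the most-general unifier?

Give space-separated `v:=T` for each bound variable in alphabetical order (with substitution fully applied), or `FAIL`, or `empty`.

step 1: unify e ~ (Bool -> Bool)  [subst: {-} | 1 pending]
  bind e := (Bool -> Bool)
step 2: unify a ~ f  [subst: {e:=(Bool -> Bool)} | 0 pending]
  bind a := f

Answer: a:=f e:=(Bool -> Bool)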